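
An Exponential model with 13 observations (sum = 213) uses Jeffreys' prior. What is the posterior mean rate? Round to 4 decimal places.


Posterior Gamma(13, 213)
E[lambda] = 13/213 = 0.061

0.061


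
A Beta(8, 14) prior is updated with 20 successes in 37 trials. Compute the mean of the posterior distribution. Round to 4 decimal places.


After update: Beta(28, 31)
Mean = 28 / (28 + 31) = 28 / 59
= 0.4746

0.4746


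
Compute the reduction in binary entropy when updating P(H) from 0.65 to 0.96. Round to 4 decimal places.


H_before = -p*log2(p) - (1-p)*log2(1-p) for p=0.65: 0.9341
H_after for p=0.96: 0.2423
Reduction = 0.9341 - 0.2423 = 0.6918

0.6918


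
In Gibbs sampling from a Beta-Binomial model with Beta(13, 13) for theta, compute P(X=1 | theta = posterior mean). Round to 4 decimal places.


Posterior mean = alpha/(alpha+beta) = 13/26 = 0.5
P(X=1|theta=mean) = theta = 0.5

0.5


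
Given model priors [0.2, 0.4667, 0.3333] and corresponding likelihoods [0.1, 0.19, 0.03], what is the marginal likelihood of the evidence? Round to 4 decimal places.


P(E) = sum_i P(M_i) P(E|M_i)
= 0.02 + 0.0887 + 0.01
= 0.1187

0.1187


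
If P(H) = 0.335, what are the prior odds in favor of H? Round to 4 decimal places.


Prior odds = P(H) / (1 - P(H))
= 0.335 / 0.665
= 0.5038

0.5038


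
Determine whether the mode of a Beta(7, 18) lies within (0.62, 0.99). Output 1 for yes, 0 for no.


First find the mode: (a-1)/(a+b-2) = 0.2609
Is 0.2609 in (0.62, 0.99)? 0

0


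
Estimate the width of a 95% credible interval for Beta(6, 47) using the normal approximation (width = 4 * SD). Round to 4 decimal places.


For Beta(a,b): Var = ab/((a+b)^2(a+b+1))
Var = 0.0019, SD = 0.0431
Approximate 95% CI width = 4 * 0.0431 = 0.1725

0.1725


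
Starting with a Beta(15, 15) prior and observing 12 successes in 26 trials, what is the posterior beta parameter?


Posterior beta = prior beta + failures
Failures = 26 - 12 = 14
beta_post = 15 + 14 = 29

29


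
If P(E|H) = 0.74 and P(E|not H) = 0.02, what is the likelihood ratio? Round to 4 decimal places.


Likelihood ratio = P(E|H) / P(E|not H)
= 0.74 / 0.02
= 37.0

37.0


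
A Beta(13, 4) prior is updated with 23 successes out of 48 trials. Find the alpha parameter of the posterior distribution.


In the Beta-Binomial conjugate update:
alpha_post = alpha_prior + successes
= 13 + 23
= 36

36


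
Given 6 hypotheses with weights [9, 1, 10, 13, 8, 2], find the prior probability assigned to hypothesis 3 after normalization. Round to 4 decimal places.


To normalize, divide each weight by the sum of all weights.
Sum = 43
Prior(H3) = 10/43 = 0.2326

0.2326


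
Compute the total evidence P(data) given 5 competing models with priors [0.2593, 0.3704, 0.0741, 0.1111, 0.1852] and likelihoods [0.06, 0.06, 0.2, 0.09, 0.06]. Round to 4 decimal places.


Marginal likelihood = sum P(model_i) * P(data|model_i)
Model 1: 0.2593 * 0.06 = 0.0156
Model 2: 0.3704 * 0.06 = 0.0222
Model 3: 0.0741 * 0.2 = 0.0148
Model 4: 0.1111 * 0.09 = 0.01
Model 5: 0.1852 * 0.06 = 0.0111
Total = 0.0737

0.0737


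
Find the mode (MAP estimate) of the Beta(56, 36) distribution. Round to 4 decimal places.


For Beta(a,b) with a,b > 1:
Mode = (a-1)/(a+b-2) = (56-1)/(92-2)
= 55/90 = 0.6111

0.6111


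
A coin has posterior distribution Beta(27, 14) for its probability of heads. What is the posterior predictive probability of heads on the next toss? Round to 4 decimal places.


Posterior predictive = E[theta] = alpha/(alpha+beta)
= 27/41
= 0.6585

0.6585


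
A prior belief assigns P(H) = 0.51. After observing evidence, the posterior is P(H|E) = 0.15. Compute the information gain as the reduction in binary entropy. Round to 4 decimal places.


H(prior) = -0.51*log2(0.51) - 0.49*log2(0.49)
= 0.9997
H(post) = -0.15*log2(0.15) - 0.85*log2(0.85)
= 0.6098
IG = 0.9997 - 0.6098 = 0.3899

0.3899


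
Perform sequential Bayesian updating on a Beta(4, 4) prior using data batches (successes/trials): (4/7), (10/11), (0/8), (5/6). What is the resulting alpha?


Accumulate successes: 19
Posterior alpha = prior alpha + sum of successes
= 4 + 19 = 23

23


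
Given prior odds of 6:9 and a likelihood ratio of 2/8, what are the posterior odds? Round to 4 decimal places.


Posterior odds = prior odds * LR
Prior odds = 6/9 = 0.6667
LR = 2/8 = 0.25
Posterior odds = 0.6667 * 0.25 = 0.1667

0.1667


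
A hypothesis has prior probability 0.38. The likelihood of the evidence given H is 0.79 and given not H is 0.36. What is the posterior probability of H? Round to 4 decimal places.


Using Bayes' theorem:
P(E) = 0.38 * 0.79 + 0.62 * 0.36
P(E) = 0.5234
P(H|E) = (0.38 * 0.79) / 0.5234 = 0.5736

0.5736


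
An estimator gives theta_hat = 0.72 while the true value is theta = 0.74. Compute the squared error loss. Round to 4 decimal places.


The squared error loss is (theta_hat - theta)^2
= (0.72 - 0.74)^2
= (-0.02)^2 = 0.0004

0.0004


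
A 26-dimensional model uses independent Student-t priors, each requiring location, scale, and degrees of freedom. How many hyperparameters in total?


Per parameter: 3 (location, scale, and degrees of freedom).
Total = 26 * 3 = 78

78


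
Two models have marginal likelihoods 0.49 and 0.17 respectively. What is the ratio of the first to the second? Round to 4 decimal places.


Evidence ratio = 0.49 / 0.17
= 2.8824

2.8824


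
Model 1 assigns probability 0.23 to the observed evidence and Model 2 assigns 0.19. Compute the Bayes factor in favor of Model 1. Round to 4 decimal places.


BF = P(data|M1) / P(data|M2)
= 0.23 / 0.19 = 1.2105

1.2105


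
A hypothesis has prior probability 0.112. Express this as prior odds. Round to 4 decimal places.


Odds = P(H) / P(not H) = 0.112 / 0.888
= 0.1261

0.1261


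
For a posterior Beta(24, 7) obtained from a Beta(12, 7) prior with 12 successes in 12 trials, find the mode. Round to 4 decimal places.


Mode = (alpha - 1) / (alpha + beta - 2)
= 23 / 29
= 0.7931

0.7931


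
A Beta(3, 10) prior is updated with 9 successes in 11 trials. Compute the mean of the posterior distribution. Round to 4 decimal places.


After update: Beta(12, 12)
Mean = 12 / (12 + 12) = 12 / 24
= 0.5

0.5


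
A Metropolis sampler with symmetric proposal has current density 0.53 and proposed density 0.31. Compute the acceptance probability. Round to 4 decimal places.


For symmetric proposals, acceptance = min(1, pi(x*)/pi(x))
= min(1, 0.31/0.53)
= min(1, 0.5849) = 0.5849

0.5849


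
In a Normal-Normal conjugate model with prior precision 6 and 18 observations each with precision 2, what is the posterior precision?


Posterior precision = prior precision + n * observation precision
= 6 + 18 * 2
= 6 + 36 = 42

42


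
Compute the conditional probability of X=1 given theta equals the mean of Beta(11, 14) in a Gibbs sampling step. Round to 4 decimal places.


Mean of Beta(11, 14) = 0.44
P(X=1 | theta=0.44) = 0.44

0.44


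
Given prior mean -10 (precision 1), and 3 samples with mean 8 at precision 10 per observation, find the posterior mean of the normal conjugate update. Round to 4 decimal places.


The posterior mean is a precision-weighted average of prior and data.
Post. prec. = 1 + 30 = 31
Post. mean = (-10 + 240)/31 = 230/31 = 7.4194

7.4194


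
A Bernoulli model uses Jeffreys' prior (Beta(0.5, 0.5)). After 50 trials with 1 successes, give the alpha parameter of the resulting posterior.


Posterior = Beta(prior_alpha + successes, prior_beta + failures)
= Beta(0.5 + 1, 0.5 + 49)
Posterior alpha = 0.5 + k = 0.5 + 1 = 1.5

1.5


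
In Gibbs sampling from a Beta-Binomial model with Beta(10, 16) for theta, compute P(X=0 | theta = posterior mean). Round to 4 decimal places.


Posterior mean = alpha/(alpha+beta) = 10/26 = 0.3846
P(X=0|theta=mean) = 1 - theta = 0.6154

0.6154


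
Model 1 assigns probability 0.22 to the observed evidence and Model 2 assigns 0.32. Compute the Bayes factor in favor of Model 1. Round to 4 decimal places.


BF = P(data|M1) / P(data|M2)
= 0.22 / 0.32 = 0.6875

0.6875


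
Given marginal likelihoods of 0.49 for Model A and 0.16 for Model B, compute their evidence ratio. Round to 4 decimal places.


Ratio = ML(A) / ML(B) = 0.49/0.16
= 3.0625

3.0625


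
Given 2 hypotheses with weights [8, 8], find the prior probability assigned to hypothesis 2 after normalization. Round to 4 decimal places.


To normalize, divide each weight by the sum of all weights.
Sum = 16
Prior(H2) = 8/16 = 0.5

0.5


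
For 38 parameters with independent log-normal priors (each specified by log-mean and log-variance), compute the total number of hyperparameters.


A log-normal prior has 2 hyperparameters per parameter.
Total = 38 * 2 = 76

76


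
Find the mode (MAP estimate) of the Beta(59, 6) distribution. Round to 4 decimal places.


For Beta(a,b) with a,b > 1:
Mode = (a-1)/(a+b-2) = (59-1)/(65-2)
= 58/63 = 0.9206

0.9206


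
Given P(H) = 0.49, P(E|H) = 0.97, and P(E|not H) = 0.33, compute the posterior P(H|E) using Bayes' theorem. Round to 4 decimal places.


By Bayes' theorem: P(H|E) = P(E|H)*P(H) / P(E)
P(E) = P(E|H)*P(H) + P(E|not H)*P(not H)
P(E) = 0.97*0.49 + 0.33*0.51 = 0.6436
P(H|E) = 0.97*0.49 / 0.6436 = 0.7385

0.7385


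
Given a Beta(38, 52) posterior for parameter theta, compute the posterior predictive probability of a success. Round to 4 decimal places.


For a Beta-Bernoulli model, the predictive probability is the mean:
P(success) = 38/(38+52) = 38/90 = 0.4222

0.4222


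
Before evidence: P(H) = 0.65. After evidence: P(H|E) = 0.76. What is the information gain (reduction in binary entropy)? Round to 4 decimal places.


Prior entropy = 0.9341
Posterior entropy = 0.795
Information gain = 0.9341 - 0.795 = 0.139

0.139


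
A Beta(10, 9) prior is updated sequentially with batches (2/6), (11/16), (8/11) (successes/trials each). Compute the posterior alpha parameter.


Sequential conjugate updating is equivalent to a single batch update.
Total successes across all batches = 21
alpha_posterior = alpha_prior + total_successes = 10 + 21
= 31

31


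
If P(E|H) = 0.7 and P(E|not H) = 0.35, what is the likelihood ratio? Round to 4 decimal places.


Likelihood ratio = P(E|H) / P(E|not H)
= 0.7 / 0.35
= 2.0

2.0


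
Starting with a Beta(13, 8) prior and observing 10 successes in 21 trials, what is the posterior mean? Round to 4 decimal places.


Posterior parameters: alpha = 13 + 10 = 23
beta = 8 + 11 = 19
Posterior mean = alpha / (alpha + beta) = 23 / 42
= 0.5476

0.5476


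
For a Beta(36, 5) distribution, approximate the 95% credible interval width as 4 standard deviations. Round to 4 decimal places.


Variance of Beta(a,b) = ab / ((a+b)^2 * (a+b+1))
= 36*5 / ((41)^2 * 42)
= 0.0025
SD = sqrt(0.0025) = 0.0505
Width = 4 * SD = 0.202

0.202


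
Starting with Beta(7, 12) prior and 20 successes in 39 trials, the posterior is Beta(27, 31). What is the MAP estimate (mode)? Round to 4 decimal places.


The mode of Beta(a, b) when a > 1 and b > 1 is (a-1)/(a+b-2)
= (27 - 1) / (27 + 31 - 2)
= 26 / 56
= 0.4643

0.4643


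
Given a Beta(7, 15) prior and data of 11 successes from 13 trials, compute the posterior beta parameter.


Number of failures = 13 - 11 = 2
Posterior beta = 15 + 2 = 17

17


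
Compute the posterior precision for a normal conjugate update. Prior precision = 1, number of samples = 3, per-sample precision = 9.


tau_post = tau_0 + n * tau
= 1 + 3 * 9 = 28

28


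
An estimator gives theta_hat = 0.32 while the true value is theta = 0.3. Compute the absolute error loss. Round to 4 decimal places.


The absolute error loss is |theta_hat - theta|
= |0.32 - 0.3|
= 0.02

0.02


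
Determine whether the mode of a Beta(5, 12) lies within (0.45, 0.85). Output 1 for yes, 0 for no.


First find the mode: (a-1)/(a+b-2) = 0.2667
Is 0.2667 in (0.45, 0.85)? 0

0


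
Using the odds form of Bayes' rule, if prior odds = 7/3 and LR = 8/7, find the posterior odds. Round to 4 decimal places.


Bayes' rule in odds form: posterior odds = prior odds * LR
= (7 * 8) / (3 * 7)
= 56/21 = 2.6667

2.6667


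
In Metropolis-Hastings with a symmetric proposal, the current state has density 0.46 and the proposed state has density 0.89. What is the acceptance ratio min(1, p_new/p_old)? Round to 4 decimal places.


Ratio = p_new / p_old = 0.89 / 0.46 = 1.9348
Acceptance = min(1, 1.9348) = 1.0

1.0


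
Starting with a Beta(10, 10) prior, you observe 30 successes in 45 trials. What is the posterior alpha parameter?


For a Beta-Binomial conjugate model:
Posterior alpha = prior alpha + number of successes
= 10 + 30 = 40

40


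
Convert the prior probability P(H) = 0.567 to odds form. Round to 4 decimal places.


P(not H) = 1 - 0.567 = 0.433
Odds = 0.567 / 0.433 = 1.3095

1.3095


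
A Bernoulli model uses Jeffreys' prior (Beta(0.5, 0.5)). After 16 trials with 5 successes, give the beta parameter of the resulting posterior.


Posterior = Beta(prior_alpha + successes, prior_beta + failures)
= Beta(0.5 + 5, 0.5 + 11)
Posterior beta = 0.5 + (n - k) = 0.5 + 11 = 11.5

11.5


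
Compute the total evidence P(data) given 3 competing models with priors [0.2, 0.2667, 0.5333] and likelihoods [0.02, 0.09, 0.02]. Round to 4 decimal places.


Marginal likelihood = sum P(model_i) * P(data|model_i)
Model 1: 0.2 * 0.02 = 0.004
Model 2: 0.2667 * 0.09 = 0.024
Model 3: 0.5333 * 0.02 = 0.0107
Total = 0.0387

0.0387


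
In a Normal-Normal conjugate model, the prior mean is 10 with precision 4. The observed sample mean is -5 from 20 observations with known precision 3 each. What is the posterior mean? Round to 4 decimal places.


Posterior precision = tau0 + n*tau = 4 + 20*3 = 64
Posterior mean = (tau0*mu0 + n*tau*xbar) / posterior_precision
= (4*10 + 20*3*-5) / 64
= -260 / 64 = -4.0625

-4.0625


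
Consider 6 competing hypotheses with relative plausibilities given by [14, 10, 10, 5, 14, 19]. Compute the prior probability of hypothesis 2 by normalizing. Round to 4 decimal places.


Sum of weights = 14 + 10 + 10 + 5 + 14 + 19 = 72
Normalized prior for H2 = 10 / 72
= 0.1389

0.1389


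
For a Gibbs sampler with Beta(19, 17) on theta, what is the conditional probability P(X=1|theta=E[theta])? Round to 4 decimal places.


E[theta] = 19/(19+17) = 0.5278
P(X=1|theta) = theta = 0.5278

0.5278


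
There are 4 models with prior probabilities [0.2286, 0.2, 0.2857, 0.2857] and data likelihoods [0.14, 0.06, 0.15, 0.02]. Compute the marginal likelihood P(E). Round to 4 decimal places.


P(E) = sum over models of P(M_i) * P(E|M_i)
= 0.2286*0.14 + 0.2*0.06 + 0.2857*0.15 + 0.2857*0.02
= 0.0926

0.0926


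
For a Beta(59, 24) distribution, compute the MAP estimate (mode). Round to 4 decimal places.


MAP = mode = (a-1)/(a+b-2)
= (59-1)/(59+24-2)
= 58/81 = 0.716

0.716


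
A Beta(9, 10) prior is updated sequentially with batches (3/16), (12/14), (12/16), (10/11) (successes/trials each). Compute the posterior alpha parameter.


Sequential conjugate updating is equivalent to a single batch update.
Total successes across all batches = 37
alpha_posterior = alpha_prior + total_successes = 9 + 37
= 46

46


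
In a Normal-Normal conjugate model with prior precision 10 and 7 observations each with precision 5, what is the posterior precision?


Posterior precision = prior precision + n * observation precision
= 10 + 7 * 5
= 10 + 35 = 45

45


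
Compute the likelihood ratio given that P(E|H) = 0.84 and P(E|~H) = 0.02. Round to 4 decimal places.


LR = P(E|H) / P(E|~H)
= 0.84 / 0.02 = 42.0

42.0


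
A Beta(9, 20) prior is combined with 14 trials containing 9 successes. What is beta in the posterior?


In conjugate updating:
beta_posterior = beta_prior + (n - k)
= 20 + (14 - 9)
= 20 + 5 = 25

25


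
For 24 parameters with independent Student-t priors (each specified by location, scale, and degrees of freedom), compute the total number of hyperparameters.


A Student-t prior has 3 hyperparameters per parameter.
Total = 24 * 3 = 72

72


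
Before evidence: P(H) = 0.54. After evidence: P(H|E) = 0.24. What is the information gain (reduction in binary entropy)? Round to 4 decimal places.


Prior entropy = 0.9954
Posterior entropy = 0.795
Information gain = 0.9954 - 0.795 = 0.2003

0.2003


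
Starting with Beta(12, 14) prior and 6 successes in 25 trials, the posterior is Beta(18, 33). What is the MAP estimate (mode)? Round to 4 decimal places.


The mode of Beta(a, b) when a > 1 and b > 1 is (a-1)/(a+b-2)
= (18 - 1) / (18 + 33 - 2)
= 17 / 49
= 0.3469

0.3469


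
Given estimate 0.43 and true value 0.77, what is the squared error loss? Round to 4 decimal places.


Squared error = (estimate - true)^2
Difference = -0.34
Loss = -0.34^2 = 0.1156

0.1156


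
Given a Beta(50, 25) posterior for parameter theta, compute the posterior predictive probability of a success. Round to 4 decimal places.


For a Beta-Bernoulli model, the predictive probability is the mean:
P(success) = 50/(50+25) = 50/75 = 0.6667

0.6667


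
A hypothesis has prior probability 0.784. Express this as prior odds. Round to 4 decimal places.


Odds = P(H) / P(not H) = 0.784 / 0.216
= 3.6296

3.6296


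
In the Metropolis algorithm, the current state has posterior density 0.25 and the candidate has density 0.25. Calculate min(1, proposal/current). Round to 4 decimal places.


Ratio = 0.25/0.25 = 1.0
Acceptance probability = min(1, 1.0)
= 1.0

1.0


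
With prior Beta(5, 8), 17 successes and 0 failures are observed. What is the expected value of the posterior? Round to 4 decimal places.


Posterior = Beta(22, 8)
E[theta] = alpha/(alpha+beta)
= 22/30 = 0.7333

0.7333


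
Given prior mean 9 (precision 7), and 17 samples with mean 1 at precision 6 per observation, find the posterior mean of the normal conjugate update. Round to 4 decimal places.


The posterior mean is a precision-weighted average of prior and data.
Post. prec. = 7 + 102 = 109
Post. mean = (63 + 102)/109 = 165/109 = 1.5138

1.5138


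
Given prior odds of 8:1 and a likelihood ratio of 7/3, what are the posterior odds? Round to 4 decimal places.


Posterior odds = prior odds * LR
Prior odds = 8/1 = 8.0
LR = 7/3 = 2.3333
Posterior odds = 8.0 * 2.3333 = 18.6667

18.6667


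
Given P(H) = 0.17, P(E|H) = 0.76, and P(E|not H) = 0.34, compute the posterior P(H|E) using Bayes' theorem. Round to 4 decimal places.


By Bayes' theorem: P(H|E) = P(E|H)*P(H) / P(E)
P(E) = P(E|H)*P(H) + P(E|not H)*P(not H)
P(E) = 0.76*0.17 + 0.34*0.83 = 0.4114
P(H|E) = 0.76*0.17 / 0.4114 = 0.314

0.314


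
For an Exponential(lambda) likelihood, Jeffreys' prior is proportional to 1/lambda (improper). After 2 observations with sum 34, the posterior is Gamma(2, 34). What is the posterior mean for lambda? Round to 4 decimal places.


Posterior = Gamma(n, sum_x) = Gamma(2, 34)
Posterior mean = shape/rate = 2/34
= 0.0588

0.0588


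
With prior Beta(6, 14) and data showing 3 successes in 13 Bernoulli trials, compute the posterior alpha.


Conjugate update: alpha_posterior = alpha_prior + k
= 6 + 3 = 9

9


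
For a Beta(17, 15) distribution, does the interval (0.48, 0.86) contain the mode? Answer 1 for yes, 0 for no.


Mode of Beta(a,b) = (a-1)/(a+b-2)
= (17-1)/(17+15-2) = 0.5333
Check: 0.48 <= 0.5333 <= 0.86?
Result: 1

1


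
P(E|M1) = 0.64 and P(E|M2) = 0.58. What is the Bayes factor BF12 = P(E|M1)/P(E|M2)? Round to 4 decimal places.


Bayes factor BF12 = P(E|M1) / P(E|M2)
= 0.64 / 0.58
= 1.1034

1.1034


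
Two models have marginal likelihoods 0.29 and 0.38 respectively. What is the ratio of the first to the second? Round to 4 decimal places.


Evidence ratio = 0.29 / 0.38
= 0.7632

0.7632


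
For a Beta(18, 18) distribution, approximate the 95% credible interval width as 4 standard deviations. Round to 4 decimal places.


Variance of Beta(a,b) = ab / ((a+b)^2 * (a+b+1))
= 18*18 / ((36)^2 * 37)
= 0.0068
SD = sqrt(0.0068) = 0.0822
Width = 4 * SD = 0.3288

0.3288


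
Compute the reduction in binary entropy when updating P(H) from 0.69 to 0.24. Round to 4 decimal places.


H_before = -p*log2(p) - (1-p)*log2(1-p) for p=0.69: 0.8932
H_after for p=0.24: 0.795
Reduction = 0.8932 - 0.795 = 0.0981

0.0981


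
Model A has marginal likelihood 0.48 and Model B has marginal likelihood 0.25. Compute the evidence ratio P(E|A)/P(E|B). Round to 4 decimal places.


Evidence ratio = P(E|A) / P(E|B)
= 0.48 / 0.25
= 1.92

1.92


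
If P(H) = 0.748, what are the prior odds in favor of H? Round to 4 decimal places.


Prior odds = P(H) / (1 - P(H))
= 0.748 / 0.252
= 2.9683

2.9683


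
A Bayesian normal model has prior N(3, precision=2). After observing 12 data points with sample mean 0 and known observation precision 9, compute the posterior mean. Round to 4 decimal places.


Posterior mean = (prior_precision * prior_mean + n * data_precision * data_mean) / (prior_precision + n * data_precision)
Numerator = 2*3 + 12*9*0 = 6
Denominator = 2 + 12*9 = 110
Posterior mean = 0.0545

0.0545


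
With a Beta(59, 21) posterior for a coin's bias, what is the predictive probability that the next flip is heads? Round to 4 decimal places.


The predictive probability equals the posterior mean.
P(next = heads) = alpha / (alpha + beta)
= 59 / 80 = 0.7375

0.7375


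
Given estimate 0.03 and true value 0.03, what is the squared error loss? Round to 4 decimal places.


Squared error = (estimate - true)^2
Difference = 0.0
Loss = 0.0^2 = 0.0

0.0


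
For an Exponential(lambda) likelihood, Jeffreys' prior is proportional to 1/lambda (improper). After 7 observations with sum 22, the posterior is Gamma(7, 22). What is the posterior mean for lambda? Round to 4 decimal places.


Posterior = Gamma(n, sum_x) = Gamma(7, 22)
Posterior mean = shape/rate = 7/22
= 0.3182

0.3182


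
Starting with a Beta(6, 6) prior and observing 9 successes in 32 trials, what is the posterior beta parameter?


Posterior beta = prior beta + failures
Failures = 32 - 9 = 23
beta_post = 6 + 23 = 29

29


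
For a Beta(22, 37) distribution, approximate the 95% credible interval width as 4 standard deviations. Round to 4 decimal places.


Variance of Beta(a,b) = ab / ((a+b)^2 * (a+b+1))
= 22*37 / ((59)^2 * 60)
= 0.0039
SD = sqrt(0.0039) = 0.0624
Width = 4 * SD = 0.2497

0.2497


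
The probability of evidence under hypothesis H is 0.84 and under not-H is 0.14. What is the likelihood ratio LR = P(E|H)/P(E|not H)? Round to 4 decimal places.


LR = 0.84 / 0.14
= 6.0

6.0


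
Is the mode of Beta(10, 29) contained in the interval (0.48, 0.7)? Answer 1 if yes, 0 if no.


Mode = (a-1)/(a+b-2) = 9/37 = 0.2432
Interval: (0.48, 0.7)
Contains mode? 0

0


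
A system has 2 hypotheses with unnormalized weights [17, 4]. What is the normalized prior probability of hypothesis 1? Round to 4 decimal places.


The normalized prior is the weight divided by the total.
Total weight = 21
P(H1) = 17 / 21 = 0.8095

0.8095


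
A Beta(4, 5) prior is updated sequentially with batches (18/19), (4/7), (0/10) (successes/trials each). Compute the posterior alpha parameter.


Sequential conjugate updating is equivalent to a single batch update.
Total successes across all batches = 22
alpha_posterior = alpha_prior + total_successes = 4 + 22
= 26

26


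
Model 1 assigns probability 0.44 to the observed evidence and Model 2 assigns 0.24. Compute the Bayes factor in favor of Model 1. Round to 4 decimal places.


BF = P(data|M1) / P(data|M2)
= 0.44 / 0.24 = 1.8333

1.8333


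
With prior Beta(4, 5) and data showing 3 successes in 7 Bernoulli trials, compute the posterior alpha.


Conjugate update: alpha_posterior = alpha_prior + k
= 4 + 3 = 7

7


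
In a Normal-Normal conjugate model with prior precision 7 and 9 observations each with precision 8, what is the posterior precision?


Posterior precision = prior precision + n * observation precision
= 7 + 9 * 8
= 7 + 72 = 79

79


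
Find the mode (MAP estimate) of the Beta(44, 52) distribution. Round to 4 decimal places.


For Beta(a,b) with a,b > 1:
Mode = (a-1)/(a+b-2) = (44-1)/(96-2)
= 43/94 = 0.4574

0.4574


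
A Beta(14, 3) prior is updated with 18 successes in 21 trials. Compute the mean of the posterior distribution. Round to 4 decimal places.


After update: Beta(32, 6)
Mean = 32 / (32 + 6) = 32 / 38
= 0.8421

0.8421


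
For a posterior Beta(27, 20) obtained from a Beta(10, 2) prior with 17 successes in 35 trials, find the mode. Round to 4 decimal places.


Mode = (alpha - 1) / (alpha + beta - 2)
= 26 / 45
= 0.5778

0.5778


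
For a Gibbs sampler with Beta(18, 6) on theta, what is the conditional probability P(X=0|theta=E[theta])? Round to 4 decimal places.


E[theta] = 18/(18+6) = 0.75
P(X=0|theta) = 1 - theta = 0.25

0.25


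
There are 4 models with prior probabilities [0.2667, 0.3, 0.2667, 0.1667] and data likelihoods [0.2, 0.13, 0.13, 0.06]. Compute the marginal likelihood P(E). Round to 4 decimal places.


P(E) = sum over models of P(M_i) * P(E|M_i)
= 0.2667*0.2 + 0.3*0.13 + 0.2667*0.13 + 0.1667*0.06
= 0.137

0.137


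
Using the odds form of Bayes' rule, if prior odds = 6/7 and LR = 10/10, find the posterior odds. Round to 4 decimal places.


Bayes' rule in odds form: posterior odds = prior odds * LR
= (6 * 10) / (7 * 10)
= 60/70 = 0.8571

0.8571


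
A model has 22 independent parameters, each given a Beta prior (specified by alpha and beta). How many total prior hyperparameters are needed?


Each Beta prior needs 2 hyperparameters (alpha and beta).
Total = 2 * 22 = 44

44


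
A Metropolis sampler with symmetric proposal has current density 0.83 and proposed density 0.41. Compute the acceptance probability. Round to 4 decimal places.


For symmetric proposals, acceptance = min(1, pi(x*)/pi(x))
= min(1, 0.41/0.83)
= min(1, 0.494) = 0.494

0.494


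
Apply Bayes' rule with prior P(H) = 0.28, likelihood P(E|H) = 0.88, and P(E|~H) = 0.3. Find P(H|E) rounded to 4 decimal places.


Step 1: Compute marginal P(E) = P(E|H)P(H) + P(E|~H)P(~H)
= 0.88*0.28 + 0.3*0.72 = 0.4624
Step 2: P(H|E) = P(E|H)P(H)/P(E) = 0.2464/0.4624
= 0.5329

0.5329


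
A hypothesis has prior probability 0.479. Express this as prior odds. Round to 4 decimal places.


Odds = P(H) / P(not H) = 0.479 / 0.521
= 0.9194

0.9194


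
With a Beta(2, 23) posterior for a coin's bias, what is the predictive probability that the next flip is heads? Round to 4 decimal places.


The predictive probability equals the posterior mean.
P(next = heads) = alpha / (alpha + beta)
= 2 / 25 = 0.08

0.08


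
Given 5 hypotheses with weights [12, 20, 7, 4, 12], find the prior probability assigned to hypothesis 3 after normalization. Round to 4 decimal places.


To normalize, divide each weight by the sum of all weights.
Sum = 55
Prior(H3) = 7/55 = 0.1273

0.1273


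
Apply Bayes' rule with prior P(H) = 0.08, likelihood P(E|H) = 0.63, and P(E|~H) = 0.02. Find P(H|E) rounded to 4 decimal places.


Step 1: Compute marginal P(E) = P(E|H)P(H) + P(E|~H)P(~H)
= 0.63*0.08 + 0.02*0.92 = 0.0688
Step 2: P(H|E) = P(E|H)P(H)/P(E) = 0.0504/0.0688
= 0.7326

0.7326


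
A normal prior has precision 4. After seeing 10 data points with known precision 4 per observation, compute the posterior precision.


In the conjugate normal model, precisions add:
tau_posterior = tau_prior + n * tau_data
= 4 + 10*4 = 44

44


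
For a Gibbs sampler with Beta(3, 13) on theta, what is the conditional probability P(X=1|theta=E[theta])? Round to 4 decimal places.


E[theta] = 3/(3+13) = 0.1875
P(X=1|theta) = theta = 0.1875

0.1875


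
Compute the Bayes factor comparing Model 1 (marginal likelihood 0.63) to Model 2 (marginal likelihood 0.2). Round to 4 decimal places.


BF12 = marginal likelihood of M1 / marginal likelihood of M2
= 0.63/0.2
= 3.15

3.15


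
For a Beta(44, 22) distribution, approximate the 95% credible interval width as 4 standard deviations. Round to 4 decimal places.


Variance of Beta(a,b) = ab / ((a+b)^2 * (a+b+1))
= 44*22 / ((66)^2 * 67)
= 0.0033
SD = sqrt(0.0033) = 0.0576
Width = 4 * SD = 0.2304

0.2304


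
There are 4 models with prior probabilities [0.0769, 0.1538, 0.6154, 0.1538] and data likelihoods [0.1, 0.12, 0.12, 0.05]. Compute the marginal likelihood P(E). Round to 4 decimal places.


P(E) = sum over models of P(M_i) * P(E|M_i)
= 0.0769*0.1 + 0.1538*0.12 + 0.6154*0.12 + 0.1538*0.05
= 0.1077

0.1077


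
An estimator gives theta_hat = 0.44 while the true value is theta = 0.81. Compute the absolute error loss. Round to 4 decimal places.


The absolute error loss is |theta_hat - theta|
= |0.44 - 0.81|
= 0.37

0.37


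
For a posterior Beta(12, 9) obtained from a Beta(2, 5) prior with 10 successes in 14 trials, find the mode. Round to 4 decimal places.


Mode = (alpha - 1) / (alpha + beta - 2)
= 11 / 19
= 0.5789

0.5789


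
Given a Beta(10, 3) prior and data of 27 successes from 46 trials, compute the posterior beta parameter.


Number of failures = 46 - 27 = 19
Posterior beta = 3 + 19 = 22

22


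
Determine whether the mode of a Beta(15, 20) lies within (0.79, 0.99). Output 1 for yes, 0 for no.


First find the mode: (a-1)/(a+b-2) = 0.4242
Is 0.4242 in (0.79, 0.99)? 0

0


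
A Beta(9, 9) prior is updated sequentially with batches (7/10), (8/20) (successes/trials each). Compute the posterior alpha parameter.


Sequential conjugate updating is equivalent to a single batch update.
Total successes across all batches = 15
alpha_posterior = alpha_prior + total_successes = 9 + 15
= 24

24


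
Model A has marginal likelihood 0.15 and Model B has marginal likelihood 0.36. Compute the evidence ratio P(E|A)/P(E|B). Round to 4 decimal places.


Evidence ratio = P(E|A) / P(E|B)
= 0.15 / 0.36
= 0.4167

0.4167


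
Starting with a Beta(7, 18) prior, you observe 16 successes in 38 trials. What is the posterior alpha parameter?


For a Beta-Binomial conjugate model:
Posterior alpha = prior alpha + number of successes
= 7 + 16 = 23

23


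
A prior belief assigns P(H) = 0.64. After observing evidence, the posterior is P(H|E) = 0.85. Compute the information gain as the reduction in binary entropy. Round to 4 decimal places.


H(prior) = -0.64*log2(0.64) - 0.36*log2(0.36)
= 0.9427
H(post) = -0.85*log2(0.85) - 0.15*log2(0.15)
= 0.6098
IG = 0.9427 - 0.6098 = 0.3328

0.3328


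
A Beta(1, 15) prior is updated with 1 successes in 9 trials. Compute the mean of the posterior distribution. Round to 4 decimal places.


After update: Beta(2, 23)
Mean = 2 / (2 + 23) = 2 / 25
= 0.08

0.08


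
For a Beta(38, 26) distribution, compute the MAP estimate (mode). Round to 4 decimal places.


MAP = mode = (a-1)/(a+b-2)
= (38-1)/(38+26-2)
= 37/62 = 0.5968

0.5968


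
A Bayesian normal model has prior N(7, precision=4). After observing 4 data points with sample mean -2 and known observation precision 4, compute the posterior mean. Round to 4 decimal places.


Posterior mean = (prior_precision * prior_mean + n * data_precision * data_mean) / (prior_precision + n * data_precision)
Numerator = 4*7 + 4*4*-2 = -4
Denominator = 4 + 4*4 = 20
Posterior mean = -0.2

-0.2


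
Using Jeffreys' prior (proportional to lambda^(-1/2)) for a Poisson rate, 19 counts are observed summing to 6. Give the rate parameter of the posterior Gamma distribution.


Conjugate update: Gamma(prior_shape + S, prior_rate + n).
Prior shape = 0.5, prior rate = 0.
Posterior rate = 0 + n = 19

19.0


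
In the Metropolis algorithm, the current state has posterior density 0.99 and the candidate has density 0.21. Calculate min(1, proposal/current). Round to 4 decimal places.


Ratio = 0.21/0.99 = 0.2121
Acceptance probability = min(1, 0.2121)
= 0.2121

0.2121


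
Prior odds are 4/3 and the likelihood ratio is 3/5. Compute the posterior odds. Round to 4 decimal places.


Posterior odds = prior odds * likelihood ratio
= (4/3) * (3/5)
= 12 / 15
= 0.8

0.8


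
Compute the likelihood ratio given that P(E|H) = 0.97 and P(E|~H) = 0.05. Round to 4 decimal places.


LR = P(E|H) / P(E|~H)
= 0.97 / 0.05 = 19.4

19.4


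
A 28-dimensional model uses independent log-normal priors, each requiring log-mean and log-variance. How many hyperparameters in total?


Per parameter: 2 (log-mean and log-variance).
Total = 28 * 2 = 56

56


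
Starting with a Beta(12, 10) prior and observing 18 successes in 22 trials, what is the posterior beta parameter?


Posterior beta = prior beta + failures
Failures = 22 - 18 = 4
beta_post = 10 + 4 = 14

14


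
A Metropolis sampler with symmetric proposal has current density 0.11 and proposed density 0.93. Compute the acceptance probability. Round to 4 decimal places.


For symmetric proposals, acceptance = min(1, pi(x*)/pi(x))
= min(1, 0.93/0.11)
= min(1, 8.4545) = 1.0

1.0


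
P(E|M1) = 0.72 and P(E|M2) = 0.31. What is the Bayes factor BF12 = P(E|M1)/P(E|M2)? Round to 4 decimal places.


Bayes factor BF12 = P(E|M1) / P(E|M2)
= 0.72 / 0.31
= 2.3226

2.3226


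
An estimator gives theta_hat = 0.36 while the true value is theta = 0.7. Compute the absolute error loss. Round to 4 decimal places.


The absolute error loss is |theta_hat - theta|
= |0.36 - 0.7|
= 0.34

0.34


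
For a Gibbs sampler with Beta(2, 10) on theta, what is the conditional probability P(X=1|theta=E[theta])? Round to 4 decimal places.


E[theta] = 2/(2+10) = 0.1667
P(X=1|theta) = theta = 0.1667

0.1667


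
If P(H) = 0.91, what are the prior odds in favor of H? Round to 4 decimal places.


Prior odds = P(H) / (1 - P(H))
= 0.91 / 0.09
= 10.1111

10.1111


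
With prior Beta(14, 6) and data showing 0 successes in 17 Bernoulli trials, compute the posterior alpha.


Conjugate update: alpha_posterior = alpha_prior + k
= 14 + 0 = 14

14


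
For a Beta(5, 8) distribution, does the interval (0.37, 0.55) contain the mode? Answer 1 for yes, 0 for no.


Mode of Beta(a,b) = (a-1)/(a+b-2)
= (5-1)/(5+8-2) = 0.3636
Check: 0.37 <= 0.3636 <= 0.55?
Result: 0

0


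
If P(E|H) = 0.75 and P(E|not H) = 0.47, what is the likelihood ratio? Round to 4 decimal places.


Likelihood ratio = P(E|H) / P(E|not H)
= 0.75 / 0.47
= 1.5957

1.5957


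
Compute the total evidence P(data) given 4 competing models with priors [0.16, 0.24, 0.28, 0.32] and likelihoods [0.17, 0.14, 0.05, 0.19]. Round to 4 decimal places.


Marginal likelihood = sum P(model_i) * P(data|model_i)
Model 1: 0.16 * 0.17 = 0.0272
Model 2: 0.24 * 0.14 = 0.0336
Model 3: 0.28 * 0.05 = 0.014
Model 4: 0.32 * 0.19 = 0.0608
Total = 0.1356

0.1356


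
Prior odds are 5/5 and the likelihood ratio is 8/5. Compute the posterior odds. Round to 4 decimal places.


Posterior odds = prior odds * likelihood ratio
= (5/5) * (8/5)
= 40 / 25
= 1.6

1.6


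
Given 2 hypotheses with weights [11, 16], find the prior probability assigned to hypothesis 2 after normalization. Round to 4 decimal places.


To normalize, divide each weight by the sum of all weights.
Sum = 27
Prior(H2) = 16/27 = 0.5926

0.5926


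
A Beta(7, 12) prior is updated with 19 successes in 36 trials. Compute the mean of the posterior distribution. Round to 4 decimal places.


After update: Beta(26, 29)
Mean = 26 / (26 + 29) = 26 / 55
= 0.4727

0.4727


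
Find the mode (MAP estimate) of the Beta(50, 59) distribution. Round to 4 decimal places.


For Beta(a,b) with a,b > 1:
Mode = (a-1)/(a+b-2) = (50-1)/(109-2)
= 49/107 = 0.4579

0.4579


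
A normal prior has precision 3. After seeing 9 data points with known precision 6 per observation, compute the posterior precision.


In the conjugate normal model, precisions add:
tau_posterior = tau_prior + n * tau_data
= 3 + 9*6 = 57

57


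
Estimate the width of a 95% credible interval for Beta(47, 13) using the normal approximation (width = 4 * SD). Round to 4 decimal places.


For Beta(a,b): Var = ab/((a+b)^2(a+b+1))
Var = 0.0028, SD = 0.0527
Approximate 95% CI width = 4 * 0.0527 = 0.211

0.211


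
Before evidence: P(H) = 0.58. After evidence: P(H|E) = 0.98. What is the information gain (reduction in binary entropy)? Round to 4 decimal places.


Prior entropy = 0.9815
Posterior entropy = 0.1414
Information gain = 0.9815 - 0.1414 = 0.84

0.84


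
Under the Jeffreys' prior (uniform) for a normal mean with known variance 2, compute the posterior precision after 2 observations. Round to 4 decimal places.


Prior precision = 0 (flat prior).
Post. prec. = 0 + n/var = 2/2 = 1.0

1.0


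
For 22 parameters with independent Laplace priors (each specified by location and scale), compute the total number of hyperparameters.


A Laplace prior has 2 hyperparameters per parameter.
Total = 22 * 2 = 44

44


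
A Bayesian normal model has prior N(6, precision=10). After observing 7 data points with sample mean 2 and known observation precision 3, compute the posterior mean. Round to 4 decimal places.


Posterior mean = (prior_precision * prior_mean + n * data_precision * data_mean) / (prior_precision + n * data_precision)
Numerator = 10*6 + 7*3*2 = 102
Denominator = 10 + 7*3 = 31
Posterior mean = 3.2903

3.2903


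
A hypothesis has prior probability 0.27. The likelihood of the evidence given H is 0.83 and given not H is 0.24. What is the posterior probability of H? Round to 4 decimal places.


Using Bayes' theorem:
P(E) = 0.27 * 0.83 + 0.73 * 0.24
P(E) = 0.3993
P(H|E) = (0.27 * 0.83) / 0.3993 = 0.5612

0.5612


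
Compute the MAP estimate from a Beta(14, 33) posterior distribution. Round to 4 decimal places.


MAP = mode of Beta distribution
= (alpha - 1)/(alpha + beta - 2)
= (14-1)/(14+33-2)
= 13/45 = 0.2889

0.2889


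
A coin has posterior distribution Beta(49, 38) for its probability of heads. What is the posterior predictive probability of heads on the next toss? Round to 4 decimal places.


Posterior predictive = E[theta] = alpha/(alpha+beta)
= 49/87
= 0.5632

0.5632


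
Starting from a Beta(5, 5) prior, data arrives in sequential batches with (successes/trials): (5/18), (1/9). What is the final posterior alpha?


In sequential Bayesian updating, we sum all successes.
Total successes = 6
Final alpha = 5 + 6 = 11

11


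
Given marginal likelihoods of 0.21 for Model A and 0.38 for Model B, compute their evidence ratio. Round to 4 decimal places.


Ratio = ML(A) / ML(B) = 0.21/0.38
= 0.5526

0.5526


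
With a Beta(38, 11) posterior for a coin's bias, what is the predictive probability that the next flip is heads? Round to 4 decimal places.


The predictive probability equals the posterior mean.
P(next = heads) = alpha / (alpha + beta)
= 38 / 49 = 0.7755

0.7755


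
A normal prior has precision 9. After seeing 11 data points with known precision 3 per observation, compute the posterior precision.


In the conjugate normal model, precisions add:
tau_posterior = tau_prior + n * tau_data
= 9 + 11*3 = 42

42


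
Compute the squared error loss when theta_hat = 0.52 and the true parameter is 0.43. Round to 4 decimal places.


L = (theta_hat - theta_true)^2
= (0.52 - 0.43)^2
= 0.09^2 = 0.0081

0.0081


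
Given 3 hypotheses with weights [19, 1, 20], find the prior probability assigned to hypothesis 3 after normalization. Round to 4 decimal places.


To normalize, divide each weight by the sum of all weights.
Sum = 40
Prior(H3) = 20/40 = 0.5

0.5


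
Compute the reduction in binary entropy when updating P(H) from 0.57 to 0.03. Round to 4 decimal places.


H_before = -p*log2(p) - (1-p)*log2(1-p) for p=0.57: 0.9858
H_after for p=0.03: 0.1944
Reduction = 0.9858 - 0.1944 = 0.7914

0.7914
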